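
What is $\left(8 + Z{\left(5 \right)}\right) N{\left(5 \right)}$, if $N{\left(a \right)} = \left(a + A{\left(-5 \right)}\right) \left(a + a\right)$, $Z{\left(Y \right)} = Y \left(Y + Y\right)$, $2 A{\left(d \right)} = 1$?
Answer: $3190$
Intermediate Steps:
$A{\left(d \right)} = \frac{1}{2}$ ($A{\left(d \right)} = \frac{1}{2} \cdot 1 = \frac{1}{2}$)
$Z{\left(Y \right)} = 2 Y^{2}$ ($Z{\left(Y \right)} = Y 2 Y = 2 Y^{2}$)
$N{\left(a \right)} = 2 a \left(\frac{1}{2} + a\right)$ ($N{\left(a \right)} = \left(a + \frac{1}{2}\right) \left(a + a\right) = \left(\frac{1}{2} + a\right) 2 a = 2 a \left(\frac{1}{2} + a\right)$)
$\left(8 + Z{\left(5 \right)}\right) N{\left(5 \right)} = \left(8 + 2 \cdot 5^{2}\right) 5 \left(1 + 2 \cdot 5\right) = \left(8 + 2 \cdot 25\right) 5 \left(1 + 10\right) = \left(8 + 50\right) 5 \cdot 11 = 58 \cdot 55 = 3190$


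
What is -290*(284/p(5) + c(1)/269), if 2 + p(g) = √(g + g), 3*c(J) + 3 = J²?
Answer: -22154260/807 - 41180*√10/3 ≈ -70860.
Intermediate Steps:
c(J) = -1 + J²/3
p(g) = -2 + √2*√g (p(g) = -2 + √(g + g) = -2 + √(2*g) = -2 + √2*√g)
-290*(284/p(5) + c(1)/269) = -290*(284/(-2 + √2*√5) + (-1 + (⅓)*1²)/269) = -290*(284/(-2 + √10) + (-1 + (⅓)*1)*(1/269)) = -290*(284/(-2 + √10) + (-1 + ⅓)*(1/269)) = -290*(284/(-2 + √10) - ⅔*1/269) = -290*(284/(-2 + √10) - 2/807) = -290*(-2/807 + 284/(-2 + √10)) = 580/807 - 82360/(-2 + √10)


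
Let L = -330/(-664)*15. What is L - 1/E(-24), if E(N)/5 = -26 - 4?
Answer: 185791/24900 ≈ 7.4615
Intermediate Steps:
L = 2475/332 (L = -330*(-1/664)*15 = (165/332)*15 = 2475/332 ≈ 7.4548)
E(N) = -150 (E(N) = 5*(-26 - 4) = 5*(-30) = -150)
L - 1/E(-24) = 2475/332 - 1/(-150) = 2475/332 - 1*(-1/150) = 2475/332 + 1/150 = 185791/24900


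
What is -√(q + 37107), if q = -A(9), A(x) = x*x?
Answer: -33*√34 ≈ -192.42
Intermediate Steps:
A(x) = x²
q = -81 (q = -1*9² = -1*81 = -81)
-√(q + 37107) = -√(-81 + 37107) = -√37026 = -33*√34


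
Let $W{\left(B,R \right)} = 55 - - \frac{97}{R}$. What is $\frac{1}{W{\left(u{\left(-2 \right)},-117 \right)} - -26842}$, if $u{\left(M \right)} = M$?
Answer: $\frac{117}{3146852} \approx 3.718 \cdot 10^{-5}$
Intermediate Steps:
$W{\left(B,R \right)} = 55 + \frac{97}{R}$
$\frac{1}{W{\left(u{\left(-2 \right)},-117 \right)} - -26842} = \frac{1}{\left(55 + \frac{97}{-117}\right) - -26842} = \frac{1}{\left(55 + 97 \left(- \frac{1}{117}\right)\right) + 26842} = \frac{1}{\left(55 - \frac{97}{117}\right) + 26842} = \frac{1}{\frac{6338}{117} + 26842} = \frac{1}{\frac{3146852}{117}} = \frac{117}{3146852}$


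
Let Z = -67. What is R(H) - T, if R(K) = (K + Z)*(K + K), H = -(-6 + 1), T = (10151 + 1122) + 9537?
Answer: -21430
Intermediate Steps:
T = 20810 (T = 11273 + 9537 = 20810)
H = 5 (H = -1*(-5) = 5)
R(K) = 2*K*(-67 + K) (R(K) = (K - 67)*(K + K) = (-67 + K)*(2*K) = 2*K*(-67 + K))
R(H) - T = 2*5*(-67 + 5) - 1*20810 = 2*5*(-62) - 20810 = -620 - 20810 = -21430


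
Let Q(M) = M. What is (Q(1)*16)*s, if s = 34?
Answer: 544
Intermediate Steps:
(Q(1)*16)*s = (1*16)*34 = 16*34 = 544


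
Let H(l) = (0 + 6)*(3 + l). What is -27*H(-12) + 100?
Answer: 1558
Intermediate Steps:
H(l) = 18 + 6*l (H(l) = 6*(3 + l) = 18 + 6*l)
-27*H(-12) + 100 = -27*(18 + 6*(-12)) + 100 = -27*(18 - 72) + 100 = -27*(-54) + 100 = 1458 + 100 = 1558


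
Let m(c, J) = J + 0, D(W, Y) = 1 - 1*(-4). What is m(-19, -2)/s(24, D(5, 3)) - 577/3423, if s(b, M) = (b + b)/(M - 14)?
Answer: 5653/27384 ≈ 0.20643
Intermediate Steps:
D(W, Y) = 5 (D(W, Y) = 1 + 4 = 5)
m(c, J) = J
s(b, M) = 2*b/(-14 + M) (s(b, M) = (2*b)/(-14 + M) = 2*b/(-14 + M))
m(-19, -2)/s(24, D(5, 3)) - 577/3423 = -2/(2*24/(-14 + 5)) - 577/3423 = -2/(2*24/(-9)) - 577*1/3423 = -2/(2*24*(-⅑)) - 577/3423 = -2/(-16/3) - 577/3423 = -2*(-3/16) - 577/3423 = 3/8 - 577/3423 = 5653/27384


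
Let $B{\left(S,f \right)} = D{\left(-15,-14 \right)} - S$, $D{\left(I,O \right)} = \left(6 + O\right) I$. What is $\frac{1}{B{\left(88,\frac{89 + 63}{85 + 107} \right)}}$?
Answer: $\frac{1}{32} \approx 0.03125$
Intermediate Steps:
$D{\left(I,O \right)} = I \left(6 + O\right)$
$B{\left(S,f \right)} = 120 - S$ ($B{\left(S,f \right)} = - 15 \left(6 - 14\right) - S = \left(-15\right) \left(-8\right) - S = 120 - S$)
$\frac{1}{B{\left(88,\frac{89 + 63}{85 + 107} \right)}} = \frac{1}{120 - 88} = \frac{1}{32}$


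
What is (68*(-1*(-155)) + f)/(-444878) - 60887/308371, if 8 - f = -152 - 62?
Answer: -310265056/1399872181 ≈ -0.22164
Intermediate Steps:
f = 222 (f = 8 - (-152 - 62) = 8 - 1*(-214) = 8 + 214 = 222)
(68*(-1*(-155)) + f)/(-444878) - 60887/308371 = (68*(-1*(-155)) + 222)/(-444878) - 60887/308371 = (68*155 + 222)*(-1/444878) - 60887*1/308371 = (10540 + 222)*(-1/444878) - 60887/308371 = 10762*(-1/444878) - 60887/308371 = -5381/222439 - 60887/308371 = -310265056/1399872181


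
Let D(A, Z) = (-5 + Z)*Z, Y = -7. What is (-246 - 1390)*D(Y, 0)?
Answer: 0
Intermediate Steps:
D(A, Z) = Z*(-5 + Z)
(-246 - 1390)*D(Y, 0) = (-246 - 1390)*(0*(-5 + 0)) = -0*(-5) = -1636*0 = 0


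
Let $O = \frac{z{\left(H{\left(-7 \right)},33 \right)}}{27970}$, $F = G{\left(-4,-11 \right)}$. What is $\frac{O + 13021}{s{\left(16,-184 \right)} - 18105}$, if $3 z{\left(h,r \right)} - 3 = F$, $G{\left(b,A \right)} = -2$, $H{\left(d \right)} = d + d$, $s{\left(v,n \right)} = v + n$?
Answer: $- \frac{1092592111}{1533287430} \approx -0.71258$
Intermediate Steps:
$s{\left(v,n \right)} = n + v$
$H{\left(d \right)} = 2 d$
$F = -2$
$z{\left(h,r \right)} = \frac{1}{3}$ ($z{\left(h,r \right)} = 1 + \frac{1}{3} \left(-2\right) = 1 - \frac{2}{3} = \frac{1}{3}$)
$O = \frac{1}{83910}$ ($O = \frac{1}{3 \cdot 27970} = \frac{1}{3} \cdot \frac{1}{27970} = \frac{1}{83910} \approx 1.1918 \cdot 10^{-5}$)
$\frac{O + 13021}{s{\left(16,-184 \right)} - 18105} = \frac{\frac{1}{83910} + 13021}{\left(-184 + 16\right) - 18105} = \frac{1092592111}{83910 \left(-168 - 18105\right)} = \frac{1092592111}{83910 \left(-18273\right)} = \frac{1092592111}{83910} \left(- \frac{1}{18273}\right) = - \frac{1092592111}{1533287430}$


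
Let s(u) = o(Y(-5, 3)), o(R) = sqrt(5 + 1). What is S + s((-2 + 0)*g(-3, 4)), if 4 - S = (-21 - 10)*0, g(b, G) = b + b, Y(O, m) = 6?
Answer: 4 + sqrt(6) ≈ 6.4495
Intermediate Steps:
g(b, G) = 2*b
o(R) = sqrt(6)
s(u) = sqrt(6)
S = 4 (S = 4 - (-21 - 10)*0 = 4 - (-31)*0 = 4 - 1*0 = 4 + 0 = 4)
S + s((-2 + 0)*g(-3, 4)) = 4 + sqrt(6)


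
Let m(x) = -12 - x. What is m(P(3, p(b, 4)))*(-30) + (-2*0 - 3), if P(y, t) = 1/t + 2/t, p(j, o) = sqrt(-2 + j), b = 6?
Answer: 402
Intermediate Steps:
P(y, t) = 3/t (P(y, t) = 1/t + 2/t = 3/t)
m(P(3, p(b, 4)))*(-30) + (-2*0 - 3) = (-12 - 3/(sqrt(-2 + 6)))*(-30) + (-2*0 - 3) = (-12 - 3/(sqrt(4)))*(-30) + (0 - 3) = (-12 - 3/2)*(-30) - 3 = -27/2*(-30) - 3 = 405 - 3 = 402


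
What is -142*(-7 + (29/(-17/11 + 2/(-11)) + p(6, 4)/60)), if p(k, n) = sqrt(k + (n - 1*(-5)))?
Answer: 64184/19 - 71*sqrt(15)/30 ≈ 3368.9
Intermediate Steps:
p(k, n) = sqrt(5 + k + n) (p(k, n) = sqrt(k + (n + 5)) = sqrt(k + (5 + n)) = sqrt(5 + k + n))
-142*(-7 + (29/(-17/11 + 2/(-11)) + p(6, 4)/60)) = -142*(-7 + (29/(-17/11 + 2/(-11)) + sqrt(5 + 6 + 4)/60)) = -142*(-7 + (29/(-17*1/11 + 2*(-1/11)) + sqrt(15)*(1/60))) = -142*(-7 + (29/(-17/11 - 2/11) + sqrt(15)/60)) = -142*(-7 + (29/(-19/11) + sqrt(15)/60)) = -142*(-7 + (29*(-11/19) + sqrt(15)/60)) = -142*(-7 + (-319/19 + sqrt(15)/60)) = -142*(-452/19 + sqrt(15)/60) = 64184/19 - 71*sqrt(15)/30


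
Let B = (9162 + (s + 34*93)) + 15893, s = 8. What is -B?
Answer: -28225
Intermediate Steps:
B = 28225 (B = (9162 + (8 + 34*93)) + 15893 = (9162 + (8 + 3162)) + 15893 = (9162 + 3170) + 15893 = 12332 + 15893 = 28225)
-B = -1*28225 = -28225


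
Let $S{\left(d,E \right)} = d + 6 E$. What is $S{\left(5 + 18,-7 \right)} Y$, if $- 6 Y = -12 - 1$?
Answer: $- \frac{247}{6} \approx -41.167$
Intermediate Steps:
$Y = \frac{13}{6}$ ($Y = - \frac{-12 - 1}{6} = \left(- \frac{1}{6}\right) \left(-13\right) = \frac{13}{6} \approx 2.1667$)
$S{\left(5 + 18,-7 \right)} Y = \left(\left(5 + 18\right) + 6 \left(-7\right)\right) \frac{13}{6} = \left(23 - 42\right) \frac{13}{6} = \left(-19\right) \frac{13}{6} = - \frac{247}{6}$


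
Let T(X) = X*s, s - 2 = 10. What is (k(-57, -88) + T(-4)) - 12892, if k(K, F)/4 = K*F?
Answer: 7124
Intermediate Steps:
s = 12 (s = 2 + 10 = 12)
T(X) = 12*X (T(X) = X*12 = 12*X)
k(K, F) = 4*F*K (k(K, F) = 4*(K*F) = 4*(F*K) = 4*F*K)
(k(-57, -88) + T(-4)) - 12892 = (4*(-88)*(-57) + 12*(-4)) - 12892 = (20064 - 48) - 12892 = 20016 - 12892 = 7124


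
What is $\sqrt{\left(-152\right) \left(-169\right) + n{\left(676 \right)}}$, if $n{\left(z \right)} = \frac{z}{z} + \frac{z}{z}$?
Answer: $\sqrt{25690} \approx 160.28$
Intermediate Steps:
$n{\left(z \right)} = 2$ ($n{\left(z \right)} = 1 + 1 = 2$)
$\sqrt{\left(-152\right) \left(-169\right) + n{\left(676 \right)}} = \sqrt{\left(-152\right) \left(-169\right) + 2} = \sqrt{25688 + 2} = \sqrt{25690}$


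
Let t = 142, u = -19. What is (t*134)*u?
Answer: -361532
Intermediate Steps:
(t*134)*u = (142*134)*(-19) = 19028*(-19) = -361532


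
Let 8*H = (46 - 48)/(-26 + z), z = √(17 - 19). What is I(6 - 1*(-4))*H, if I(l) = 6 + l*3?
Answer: 39/113 + 3*I*√2/226 ≈ 0.34513 + 0.018773*I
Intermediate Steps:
z = I*√2 (z = √(-2) = I*√2 ≈ 1.4142*I)
H = -1/(4*(-26 + I*√2)) (H = ((46 - 48)/(-26 + I*√2))/8 = (-2/(-26 + I*√2))/8 = -1/(4*(-26 + I*√2)) ≈ 0.009587 + 0.00052147*I)
I(l) = 6 + 3*l
I(6 - 1*(-4))*H = (6 + 3*(6 - 1*(-4)))*(13/1356 + I*√2/2712) = (6 + 3*(6 + 4))*(13/1356 + I*√2/2712) = (6 + 3*10)*(13/1356 + I*√2/2712) = (6 + 30)*(13/1356 + I*√2/2712) = 36*(13/1356 + I*√2/2712) = 39/113 + 3*I*√2/226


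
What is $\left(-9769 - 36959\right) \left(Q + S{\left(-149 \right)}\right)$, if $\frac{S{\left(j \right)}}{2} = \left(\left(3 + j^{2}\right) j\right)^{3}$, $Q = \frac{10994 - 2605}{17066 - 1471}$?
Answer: $\frac{52777040005063794457385258328}{15595} \approx 3.3842 \cdot 10^{24}$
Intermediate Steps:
$Q = \frac{8389}{15595} \approx 0.53793$
$S{\left(j \right)} = 2 j^{3} \left(3 + j^{2}\right)^{3}$ ($S{\left(j \right)} = 2 \left(\left(3 + j^{2}\right) j\right)^{3} = 2 \left(j \left(3 + j^{2}\right)\right)^{3} = 2 j^{3} \left(3 + j^{2}\right)^{3}$)
$\left(-9769 - 36959\right) \left(Q + S{\left(-149 \right)}\right) = \left(-9769 - 36959\right) \left(\frac{8389}{15595} + 2 \left(-149\right)^{3} \left(3 + \left(-149\right)^{2}\right)^{3}\right) = - 46728 \left(\frac{8389}{15595} + 2 \left(-3307949\right) \left(3 + 22201\right)^{3}\right) = - 46728 \left(\frac{8389}{15595} + 2 \left(-3307949\right) 22204^{3}\right) = - 46728 \left(\frac{8389}{15595} + 2 \left(-3307949\right) 10946963145664\right) = - 46728 \left(\frac{8389}{15595} - 72423991581472166272\right) = \left(-46728\right) \left(- \frac{1129452148713058433003451}{15595}\right) = \frac{52777040005063794457385258328}{15595}$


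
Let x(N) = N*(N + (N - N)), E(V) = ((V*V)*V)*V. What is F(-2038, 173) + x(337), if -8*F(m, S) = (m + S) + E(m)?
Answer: -17251096150719/8 ≈ -2.1564e+12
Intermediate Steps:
E(V) = V⁴ (E(V) = (V²*V)*V = V³*V = V⁴)
F(m, S) = -S/8 - m/8 - m⁴/8 (F(m, S) = -((m + S) + m⁴)/8 = -((S + m) + m⁴)/8 = -(S + m + m⁴)/8 = -S/8 - m/8 - m⁴/8)
x(N) = N² (x(N) = N*(N + 0) = N*N = N²)
F(-2038, 173) + x(337) = (-⅛*173 - ⅛*(-2038) - ⅛*(-2038)⁴) + 337² = (-173/8 + 1019/4 - ⅛*17251097061136) + 113569 = (-173/8 + 1019/4 - 2156387132642) + 113569 = -17251097059271/8 + 113569 = -17251096150719/8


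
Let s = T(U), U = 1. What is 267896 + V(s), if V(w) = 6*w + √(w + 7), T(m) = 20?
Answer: 268016 + 3*√3 ≈ 2.6802e+5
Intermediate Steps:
s = 20
V(w) = √(7 + w) + 6*w (V(w) = 6*w + √(7 + w) = √(7 + w) + 6*w)
267896 + V(s) = 267896 + (√(7 + 20) + 6*20) = 267896 + (√27 + 120) = 267896 + (3*√3 + 120) = 267896 + (120 + 3*√3) = 268016 + 3*√3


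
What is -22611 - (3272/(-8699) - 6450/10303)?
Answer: -2026439076001/89625797 ≈ -22610.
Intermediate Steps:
-22611 - (3272/(-8699) - 6450/10303) = -22611 - (3272*(-1/8699) - 6450*1/10303) = -22611 - (-3272/8699 - 6450/10303) = -22611 - 1*(-89819966/89625797) = -22611 + 89819966/89625797 = -2026439076001/89625797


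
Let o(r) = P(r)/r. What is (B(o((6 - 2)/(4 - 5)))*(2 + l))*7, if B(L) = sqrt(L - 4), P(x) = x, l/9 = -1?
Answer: -49*I*sqrt(3) ≈ -84.87*I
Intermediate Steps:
l = -9 (l = 9*(-1) = -9)
o(r) = 1 (o(r) = r/r = 1)
B(L) = sqrt(-4 + L)
(B(o((6 - 2)/(4 - 5)))*(2 + l))*7 = (sqrt(-4 + 1)*(2 - 9))*7 = (sqrt(-3)*(-7))*7 = ((I*sqrt(3))*(-7))*7 = -7*I*sqrt(3)*7 = -49*I*sqrt(3)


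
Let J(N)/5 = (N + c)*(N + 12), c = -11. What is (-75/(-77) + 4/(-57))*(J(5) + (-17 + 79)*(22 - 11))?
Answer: 682324/4389 ≈ 155.46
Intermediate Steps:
J(N) = 5*(-11 + N)*(12 + N) (J(N) = 5*((N - 11)*(N + 12)) = 5*((-11 + N)*(12 + N)) = 5*(-11 + N)*(12 + N))
(-75/(-77) + 4/(-57))*(J(5) + (-17 + 79)*(22 - 11)) = (-75/(-77) + 4/(-57))*((-660 + 5*5 + 5*5²) + (-17 + 79)*(22 - 11)) = (-75*(-1/77) + 4*(-1/57))*((-660 + 25 + 5*25) + 62*11) = (75/77 - 4/57)*((-660 + 25 + 125) + 682) = 3967*(-510 + 682)/4389 = (3967/4389)*172 = 682324/4389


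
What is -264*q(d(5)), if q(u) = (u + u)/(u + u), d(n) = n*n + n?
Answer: -264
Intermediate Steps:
d(n) = n + n**2 (d(n) = n**2 + n = n + n**2)
q(u) = 1 (q(u) = (2*u)/((2*u)) = (2*u)*(1/(2*u)) = 1)
-264*q(d(5)) = -264*1 = -264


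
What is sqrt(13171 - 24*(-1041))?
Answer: sqrt(38155) ≈ 195.33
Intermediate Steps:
sqrt(13171 - 24*(-1041)) = sqrt(13171 + 24984) = sqrt(38155)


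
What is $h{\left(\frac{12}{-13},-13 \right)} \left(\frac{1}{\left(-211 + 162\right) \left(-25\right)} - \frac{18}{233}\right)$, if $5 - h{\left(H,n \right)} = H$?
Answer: $- \frac{239987}{530075} \approx -0.45274$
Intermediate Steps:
$h{\left(H,n \right)} = 5 - H$
$h{\left(\frac{12}{-13},-13 \right)} \left(\frac{1}{\left(-211 + 162\right) \left(-25\right)} - \frac{18}{233}\right) = \left(5 - \frac{12}{-13}\right) \left(\frac{1}{\left(-211 + 162\right) \left(-25\right)} - \frac{18}{233}\right) = \left(5 - 12 \left(- \frac{1}{13}\right)\right) \left(\frac{1}{-49} \left(- \frac{1}{25}\right) - \frac{18}{233}\right) = \left(5 - - \frac{12}{13}\right) \left(\left(- \frac{1}{49}\right) \left(- \frac{1}{25}\right) - \frac{18}{233}\right) = \left(5 + \frac{12}{13}\right) \left(\frac{1}{1225} - \frac{18}{233}\right) = \frac{77}{13} \left(- \frac{21817}{285425}\right) = - \frac{239987}{530075}$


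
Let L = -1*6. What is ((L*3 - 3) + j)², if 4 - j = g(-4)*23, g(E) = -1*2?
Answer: 841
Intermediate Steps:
g(E) = -2
L = -6
j = 50 (j = 4 - (-2)*23 = 4 - 1*(-46) = 4 + 46 = 50)
((L*3 - 3) + j)² = ((-6*3 - 3) + 50)² = ((-18 - 3) + 50)² = (-21 + 50)² = 29² = 841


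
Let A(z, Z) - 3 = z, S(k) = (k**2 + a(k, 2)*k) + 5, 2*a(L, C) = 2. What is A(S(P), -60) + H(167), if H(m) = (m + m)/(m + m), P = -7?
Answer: 51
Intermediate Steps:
a(L, C) = 1 (a(L, C) = (1/2)*2 = 1)
S(k) = 5 + k + k**2 (S(k) = (k**2 + 1*k) + 5 = (k**2 + k) + 5 = (k + k**2) + 5 = 5 + k + k**2)
A(z, Z) = 3 + z
H(m) = 1 (H(m) = (2*m)/((2*m)) = (2*m)*(1/(2*m)) = 1)
A(S(P), -60) + H(167) = (3 + (5 - 7 + (-7)**2)) + 1 = (3 + (5 - 7 + 49)) + 1 = (3 + 47) + 1 = 50 + 1 = 51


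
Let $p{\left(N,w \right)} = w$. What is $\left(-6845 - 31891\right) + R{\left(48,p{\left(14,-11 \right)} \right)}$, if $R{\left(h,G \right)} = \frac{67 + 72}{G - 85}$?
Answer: $- \frac{3718795}{96} \approx -38737.0$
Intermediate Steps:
$R{\left(h,G \right)} = \frac{139}{-85 + G}$
$\left(-6845 - 31891\right) + R{\left(48,p{\left(14,-11 \right)} \right)} = \left(-6845 - 31891\right) + \frac{139}{-85 - 11} = -38736 + \frac{139}{-96} = -38736 + 139 \left(- \frac{1}{96}\right) = -38736 - \frac{139}{96} = - \frac{3718795}{96}$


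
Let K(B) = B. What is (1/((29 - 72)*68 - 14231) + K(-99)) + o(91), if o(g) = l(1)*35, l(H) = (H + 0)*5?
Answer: 1303779/17155 ≈ 76.000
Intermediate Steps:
l(H) = 5*H (l(H) = H*5 = 5*H)
o(g) = 175 (o(g) = (5*1)*35 = 5*35 = 175)
(1/((29 - 72)*68 - 14231) + K(-99)) + o(91) = (1/((29 - 72)*68 - 14231) - 99) + 175 = (1/(-43*68 - 14231) - 99) + 175 = (1/(-2924 - 14231) - 99) + 175 = (1/(-17155) - 99) + 175 = (-1/17155 - 99) + 175 = -1698346/17155 + 175 = 1303779/17155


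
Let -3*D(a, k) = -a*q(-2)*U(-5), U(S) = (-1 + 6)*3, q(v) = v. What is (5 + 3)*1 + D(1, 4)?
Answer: -2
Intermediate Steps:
U(S) = 15 (U(S) = 5*3 = 15)
D(a, k) = -10*a (D(a, k) = -(-1)*(a*(-2))*15/3 = -(-1)*-2*a*15/3 = -(-1)*(-30*a)/3 = -10*a)
(5 + 3)*1 + D(1, 4) = (5 + 3)*1 - 10*1 = 8*1 - 10 = 8 - 10 = -2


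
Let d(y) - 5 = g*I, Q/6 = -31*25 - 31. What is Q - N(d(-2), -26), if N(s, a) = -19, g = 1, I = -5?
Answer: -4817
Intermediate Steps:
Q = -4836 (Q = 6*(-31*25 - 31) = 6*(-775 - 31) = 6*(-806) = -4836)
d(y) = 0 (d(y) = 5 + 1*(-5) = 5 - 5 = 0)
Q - N(d(-2), -26) = -4836 - 1*(-19) = -4836 + 19 = -4817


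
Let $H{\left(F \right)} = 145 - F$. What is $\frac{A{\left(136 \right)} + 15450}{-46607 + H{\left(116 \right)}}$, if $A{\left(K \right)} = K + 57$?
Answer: $- \frac{15643}{46578} \approx -0.33584$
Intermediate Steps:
$A{\left(K \right)} = 57 + K$
$\frac{A{\left(136 \right)} + 15450}{-46607 + H{\left(116 \right)}} = \frac{\left(57 + 136\right) + 15450}{-46607 + \left(145 - 116\right)} = \frac{193 + 15450}{-46607 + \left(145 - 116\right)} = \frac{15643}{-46607 + 29} = \frac{15643}{-46578} = 15643 \left(- \frac{1}{46578}\right) = - \frac{15643}{46578}$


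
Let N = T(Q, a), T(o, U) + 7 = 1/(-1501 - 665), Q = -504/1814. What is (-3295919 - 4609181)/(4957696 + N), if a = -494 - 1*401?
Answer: -17122446600/10738354373 ≈ -1.5945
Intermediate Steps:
Q = -252/907 (Q = -504*1/1814 = -252/907 ≈ -0.27784)
a = -895 (a = -494 - 401 = -895)
T(o, U) = -15163/2166 (T(o, U) = -7 + 1/(-1501 - 665) = -7 + 1/(-2166) = -7 - 1/2166 = -15163/2166)
N = -15163/2166 ≈ -7.0005
(-3295919 - 4609181)/(4957696 + N) = (-3295919 - 4609181)/(4957696 - 15163/2166) = -7905100/10738354373/2166 = -7905100*2166/10738354373 = -17122446600/10738354373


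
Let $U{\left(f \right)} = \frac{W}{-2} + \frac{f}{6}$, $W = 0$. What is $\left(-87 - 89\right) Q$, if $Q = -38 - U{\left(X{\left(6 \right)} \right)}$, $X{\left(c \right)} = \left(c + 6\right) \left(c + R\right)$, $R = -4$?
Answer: $7392$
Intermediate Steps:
$X{\left(c \right)} = \left(-4 + c\right) \left(6 + c\right)$ ($X{\left(c \right)} = \left(c + 6\right) \left(c - 4\right) = \left(6 + c\right) \left(-4 + c\right) = \left(-4 + c\right) \left(6 + c\right)$)
$U{\left(f \right)} = \frac{f}{6}$ ($U{\left(f \right)} = \frac{0}{-2} + \frac{f}{6} = 0 \left(- \frac{1}{2}\right) + f \frac{1}{6} = 0 + \frac{f}{6} = \frac{f}{6}$)
$Q = -42$ ($Q = -38 - \frac{-24 + 6^{2} + 2 \cdot 6}{6} = -38 - \frac{-24 + 36 + 12}{6} = -38 - \frac{1}{6} \cdot 24 = -38 - 4 = -42$)
$\left(-87 - 89\right) Q = \left(-87 - 89\right) \left(-42\right) = \left(-176\right) \left(-42\right) = 7392$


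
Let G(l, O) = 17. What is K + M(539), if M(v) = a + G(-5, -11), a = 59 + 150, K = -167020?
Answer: -166794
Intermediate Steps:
a = 209
M(v) = 226 (M(v) = 209 + 17 = 226)
K + M(539) = -167020 + 226 = -166794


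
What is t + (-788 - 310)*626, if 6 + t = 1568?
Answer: -685786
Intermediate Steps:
t = 1562 (t = -6 + 1568 = 1562)
t + (-788 - 310)*626 = 1562 + (-788 - 310)*626 = 1562 - 1098*626 = 1562 - 687348 = -685786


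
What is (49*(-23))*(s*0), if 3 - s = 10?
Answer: 0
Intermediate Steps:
s = -7 (s = 3 - 1*10 = 3 - 10 = -7)
(49*(-23))*(s*0) = (49*(-23))*(-7*0) = -1127*0 = 0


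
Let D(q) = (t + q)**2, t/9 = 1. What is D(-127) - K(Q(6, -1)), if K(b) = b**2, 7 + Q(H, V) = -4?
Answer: 13803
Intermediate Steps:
t = 9 (t = 9*1 = 9)
Q(H, V) = -11 (Q(H, V) = -7 - 4 = -11)
D(q) = (9 + q)**2
D(-127) - K(Q(6, -1)) = (9 - 127)**2 - 1*(-11)**2 = (-118)**2 - 1*121 = 13924 - 121 = 13803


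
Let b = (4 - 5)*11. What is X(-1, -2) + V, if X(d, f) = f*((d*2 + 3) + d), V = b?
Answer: -11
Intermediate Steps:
b = -11 (b = -1*11 = -11)
V = -11
X(d, f) = f*(3 + 3*d) (X(d, f) = f*((2*d + 3) + d) = f*((3 + 2*d) + d) = f*(3 + 3*d))
X(-1, -2) + V = 3*(-2)*(1 - 1) - 11 = 3*(-2)*0 - 11 = 0 - 11 = -11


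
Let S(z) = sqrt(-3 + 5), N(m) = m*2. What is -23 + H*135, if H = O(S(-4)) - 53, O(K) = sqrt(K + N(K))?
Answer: -7178 + 135*2**(1/4)*sqrt(3) ≈ -6899.9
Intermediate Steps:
N(m) = 2*m
S(z) = sqrt(2)
O(K) = sqrt(3)*sqrt(K) (O(K) = sqrt(K + 2*K) = sqrt(3*K) = sqrt(3)*sqrt(K))
H = -53 + 2**(1/4)*sqrt(3) (H = sqrt(3)*sqrt(sqrt(2)) - 53 = sqrt(3)*2**(1/4) - 53 = 2**(1/4)*sqrt(3) - 53 = -53 + 2**(1/4)*sqrt(3) ≈ -50.940)
-23 + H*135 = -23 + (-53 + 2**(1/4)*sqrt(3))*135 = -23 + (-7155 + 135*2**(1/4)*sqrt(3)) = -7178 + 135*2**(1/4)*sqrt(3)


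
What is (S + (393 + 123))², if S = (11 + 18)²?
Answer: 1841449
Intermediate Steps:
S = 841 (S = 29² = 841)
(S + (393 + 123))² = (841 + (393 + 123))² = (841 + 516)² = 1357² = 1841449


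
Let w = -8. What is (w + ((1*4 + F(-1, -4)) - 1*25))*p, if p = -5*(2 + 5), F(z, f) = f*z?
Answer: 875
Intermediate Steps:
p = -35 (p = -5*7 = -35)
(w + ((1*4 + F(-1, -4)) - 1*25))*p = (-8 + ((1*4 - 4*(-1)) - 1*25))*(-35) = (-8 + ((4 + 4) - 25))*(-35) = (-8 + (8 - 25))*(-35) = (-8 - 17)*(-35) = -25*(-35) = 875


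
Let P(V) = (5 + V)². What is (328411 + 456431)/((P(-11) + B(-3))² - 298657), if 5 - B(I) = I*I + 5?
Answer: -392421/148964 ≈ -2.6343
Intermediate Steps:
B(I) = -I² (B(I) = 5 - (I*I + 5) = 5 - (I² + 5) = 5 - (5 + I²) = 5 + (-5 - I²) = -I²)
(328411 + 456431)/((P(-11) + B(-3))² - 298657) = (328411 + 456431)/(((5 - 11)² - 1*(-3)²)² - 298657) = 784842/(((-6)² - 1*9)² - 298657) = 784842/((36 - 9)² - 298657) = 784842/(27² - 298657) = 784842/(729 - 298657) = 784842/(-297928) = 784842*(-1/297928) = -392421/148964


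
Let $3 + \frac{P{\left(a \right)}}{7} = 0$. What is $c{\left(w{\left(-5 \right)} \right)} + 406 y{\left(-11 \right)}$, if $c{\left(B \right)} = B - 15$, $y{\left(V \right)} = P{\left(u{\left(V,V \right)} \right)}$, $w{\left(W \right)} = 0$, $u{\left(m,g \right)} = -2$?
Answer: $-8541$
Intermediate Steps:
$P{\left(a \right)} = -21$ ($P{\left(a \right)} = -21 + 7 \cdot 0 = -21 + 0 = -21$)
$y{\left(V \right)} = -21$
$c{\left(B \right)} = -15 + B$ ($c{\left(B \right)} = B - 15 = -15 + B$)
$c{\left(w{\left(-5 \right)} \right)} + 406 y{\left(-11 \right)} = \left(-15 + 0\right) + 406 \left(-21\right) = -15 - 8526 = -8541$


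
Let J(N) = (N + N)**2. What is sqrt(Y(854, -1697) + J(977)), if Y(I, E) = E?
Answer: sqrt(3816419) ≈ 1953.6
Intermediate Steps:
J(N) = 4*N**2 (J(N) = (2*N)**2 = 4*N**2)
sqrt(Y(854, -1697) + J(977)) = sqrt(-1697 + 4*977**2) = sqrt(-1697 + 4*954529) = sqrt(-1697 + 3818116) = sqrt(3816419)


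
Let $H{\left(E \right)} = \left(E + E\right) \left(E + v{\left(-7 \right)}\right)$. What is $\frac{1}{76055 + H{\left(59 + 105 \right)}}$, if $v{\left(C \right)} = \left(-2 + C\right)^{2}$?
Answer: $\frac{1}{156415} \approx 6.3932 \cdot 10^{-6}$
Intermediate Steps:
$H{\left(E \right)} = 2 E \left(81 + E\right)$ ($H{\left(E \right)} = \left(E + E\right) \left(E + \left(-2 - 7\right)^{2}\right) = 2 E \left(E + \left(-9\right)^{2}\right) = 2 E \left(E + 81\right) = 2 E \left(81 + E\right)$)
$\frac{1}{76055 + H{\left(59 + 105 \right)}} = \frac{1}{76055 + 2 \left(59 + 105\right) \left(81 + \left(59 + 105\right)\right)} = \frac{1}{76055 + 2 \cdot 164 \left(81 + 164\right)} = \frac{1}{76055 + 2 \cdot 164 \cdot 245} = \frac{1}{76055 + 80360} = \frac{1}{156415}$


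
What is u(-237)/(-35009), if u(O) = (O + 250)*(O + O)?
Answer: 474/2693 ≈ 0.17601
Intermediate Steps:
u(O) = 2*O*(250 + O) (u(O) = (250 + O)*(2*O) = 2*O*(250 + O))
u(-237)/(-35009) = (2*(-237)*(250 - 237))/(-35009) = (2*(-237)*13)*(-1/35009) = -6162*(-1/35009) = 474/2693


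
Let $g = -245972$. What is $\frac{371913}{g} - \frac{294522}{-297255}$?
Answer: $- \frac{12702944477}{24372135620} \approx -0.52121$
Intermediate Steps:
$\frac{371913}{g} - \frac{294522}{-297255} = \frac{371913}{-245972} - \frac{294522}{-297255} = 371913 \left(- \frac{1}{245972}\right) - - \frac{98174}{99085} = - \frac{371913}{245972} + \frac{98174}{99085} = - \frac{12702944477}{24372135620}$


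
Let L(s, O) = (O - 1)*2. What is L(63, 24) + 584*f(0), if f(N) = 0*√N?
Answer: 46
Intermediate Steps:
L(s, O) = -2 + 2*O (L(s, O) = (-1 + O)*2 = -2 + 2*O)
f(N) = 0
L(63, 24) + 584*f(0) = (-2 + 2*24) + 584*0 = (-2 + 48) + 0 = 46 + 0 = 46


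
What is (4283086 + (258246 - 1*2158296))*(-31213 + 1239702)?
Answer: 2879872792604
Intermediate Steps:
(4283086 + (258246 - 1*2158296))*(-31213 + 1239702) = (4283086 + (258246 - 2158296))*1208489 = (4283086 - 1900050)*1208489 = 2383036*1208489 = 2879872792604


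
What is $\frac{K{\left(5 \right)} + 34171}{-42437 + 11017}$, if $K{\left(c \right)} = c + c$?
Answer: $- \frac{34181}{31420} \approx -1.0879$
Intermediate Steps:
$K{\left(c \right)} = 2 c$
$\frac{K{\left(5 \right)} + 34171}{-42437 + 11017} = \frac{2 \cdot 5 + 34171}{-42437 + 11017} = \frac{10 + 34171}{-31420} = 34181 \left(- \frac{1}{31420}\right) = - \frac{34181}{31420}$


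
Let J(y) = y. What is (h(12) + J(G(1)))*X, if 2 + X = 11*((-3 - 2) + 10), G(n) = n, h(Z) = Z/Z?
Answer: 106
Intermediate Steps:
h(Z) = 1
X = 53 (X = -2 + 11*((-3 - 2) + 10) = -2 + 11*(-5 + 10) = -2 + 11*5 = -2 + 55 = 53)
(h(12) + J(G(1)))*X = (1 + 1)*53 = 2*53 = 106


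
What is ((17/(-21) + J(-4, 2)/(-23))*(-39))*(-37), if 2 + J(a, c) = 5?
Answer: -218374/161 ≈ -1356.4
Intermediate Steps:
J(a, c) = 3 (J(a, c) = -2 + 5 = 3)
((17/(-21) + J(-4, 2)/(-23))*(-39))*(-37) = ((17/(-21) + 3/(-23))*(-39))*(-37) = ((17*(-1/21) + 3*(-1/23))*(-39))*(-37) = ((-17/21 - 3/23)*(-39))*(-37) = -454/483*(-39)*(-37) = (5902/161)*(-37) = -218374/161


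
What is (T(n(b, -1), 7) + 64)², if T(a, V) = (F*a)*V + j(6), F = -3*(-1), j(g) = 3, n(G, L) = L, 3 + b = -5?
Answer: 2116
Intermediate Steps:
b = -8 (b = -3 - 5 = -8)
F = 3
T(a, V) = 3 + 3*V*a (T(a, V) = (3*a)*V + 3 = 3*V*a + 3 = 3 + 3*V*a)
(T(n(b, -1), 7) + 64)² = ((3 + 3*7*(-1)) + 64)² = ((3 - 21) + 64)² = (-18 + 64)² = 46² = 2116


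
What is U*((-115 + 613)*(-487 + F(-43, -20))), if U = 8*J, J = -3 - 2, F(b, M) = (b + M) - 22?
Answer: 11394240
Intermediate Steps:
F(b, M) = -22 + M + b (F(b, M) = (M + b) - 22 = -22 + M + b)
J = -5
U = -40 (U = 8*(-5) = -40)
U*((-115 + 613)*(-487 + F(-43, -20))) = -40*(-115 + 613)*(-487 + (-22 - 20 - 43)) = -19920*(-487 - 85) = -19920*(-572) = -40*(-284856) = 11394240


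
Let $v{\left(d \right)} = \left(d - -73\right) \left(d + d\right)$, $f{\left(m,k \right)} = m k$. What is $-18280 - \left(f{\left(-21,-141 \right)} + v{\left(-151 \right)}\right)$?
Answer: $-44797$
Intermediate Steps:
$f{\left(m,k \right)} = k m$
$v{\left(d \right)} = 2 d \left(73 + d\right)$ ($v{\left(d \right)} = \left(d + 73\right) 2 d = \left(73 + d\right) 2 d = 2 d \left(73 + d\right)$)
$-18280 - \left(f{\left(-21,-141 \right)} + v{\left(-151 \right)}\right) = -18280 - \left(\left(-141\right) \left(-21\right) + 2 \left(-151\right) \left(73 - 151\right)\right) = -18280 - \left(2961 + 2 \left(-151\right) \left(-78\right)\right) = -18280 - \left(2961 + 23556\right) = -18280 - 26517 = -44797$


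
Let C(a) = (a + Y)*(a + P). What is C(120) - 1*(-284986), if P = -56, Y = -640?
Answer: 251706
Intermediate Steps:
C(a) = (-640 + a)*(-56 + a) (C(a) = (a - 640)*(a - 56) = (-640 + a)*(-56 + a))
C(120) - 1*(-284986) = (35840 + 120² - 696*120) - 1*(-284986) = (35840 + 14400 - 83520) + 284986 = -33280 + 284986 = 251706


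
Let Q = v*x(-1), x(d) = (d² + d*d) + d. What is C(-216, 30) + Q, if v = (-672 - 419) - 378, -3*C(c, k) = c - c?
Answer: -1469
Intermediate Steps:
x(d) = d + 2*d² (x(d) = (d² + d²) + d = 2*d² + d = d + 2*d²)
C(c, k) = 0 (C(c, k) = -(c - c)/3 = -⅓*0 = 0)
v = -1469 (v = -1091 - 378 = -1469)
Q = -1469 (Q = -(-1469)*(1 + 2*(-1)) = -(-1469)*(1 - 2) = -(-1469)*(-1) = -1469*1 = -1469)
C(-216, 30) + Q = 0 - 1469 = -1469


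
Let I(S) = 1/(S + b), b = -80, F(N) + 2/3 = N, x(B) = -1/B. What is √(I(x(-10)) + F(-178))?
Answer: I*√1026620718/2397 ≈ 13.367*I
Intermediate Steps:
F(N) = -⅔ + N
I(S) = 1/(-80 + S) (I(S) = 1/(S - 80) = 1/(-80 + S))
√(I(x(-10)) + F(-178)) = √(1/(-80 - 1/(-10)) + (-⅔ - 178)) = √(1/(-80 - 1*(-⅒)) - 536/3) = √(1/(-80 + ⅒) - 536/3) = √(1/(-799/10) - 536/3) = √(-10/799 - 536/3) = √(-428294/2397) = I*√1026620718/2397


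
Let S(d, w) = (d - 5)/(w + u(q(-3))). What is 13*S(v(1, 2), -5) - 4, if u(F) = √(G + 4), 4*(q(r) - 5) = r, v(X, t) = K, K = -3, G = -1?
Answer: 216/11 + 52*√3/11 ≈ 27.824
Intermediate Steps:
v(X, t) = -3
q(r) = 5 + r/4
u(F) = √3 (u(F) = √(-1 + 4) = √3)
S(d, w) = (-5 + d)/(w + √3) (S(d, w) = (d - 5)/(w + √3) = (-5 + d)/(w + √3))
13*S(v(1, 2), -5) - 4 = 13*((-5 - 3)/(-5 + √3)) - 4 = 13*(-8/(-5 + √3)) - 4 = -104/(-5 + √3) - 4 = -4 - 104/(-5 + √3)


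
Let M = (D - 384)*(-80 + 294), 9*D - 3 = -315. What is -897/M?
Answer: 2691/268784 ≈ 0.010012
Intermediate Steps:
D = -104/3 (D = ⅓ + (⅑)*(-315) = ⅓ - 35 = -104/3 ≈ -34.667)
M = -268784/3 (M = (-104/3 - 384)*(-80 + 294) = -1256/3*214 = -268784/3 ≈ -89595.)
-897/M = -897/(-268784/3) = -897*(-3/268784) = 2691/268784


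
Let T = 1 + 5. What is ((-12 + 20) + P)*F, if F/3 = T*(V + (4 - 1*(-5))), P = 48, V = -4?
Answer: 5040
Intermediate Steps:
T = 6
F = 90 (F = 3*(6*(-4 + (4 - 1*(-5)))) = 3*(6*(-4 + (4 + 5))) = 3*(6*(-4 + 9)) = 3*(6*5) = 3*30 = 90)
((-12 + 20) + P)*F = ((-12 + 20) + 48)*90 = (8 + 48)*90 = 56*90 = 5040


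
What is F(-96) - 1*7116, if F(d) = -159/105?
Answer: -249113/35 ≈ -7117.5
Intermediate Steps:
F(d) = -53/35 (F(d) = -159*1/105 = -53/35)
F(-96) - 1*7116 = -53/35 - 1*7116 = -53/35 - 7116 = -249113/35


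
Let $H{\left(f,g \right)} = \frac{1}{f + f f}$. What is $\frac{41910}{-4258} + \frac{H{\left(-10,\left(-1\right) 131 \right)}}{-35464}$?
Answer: $- \frac{66883332929}{6795257040} \approx -9.8427$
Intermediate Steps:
$H{\left(f,g \right)} = \frac{1}{f + f^{2}}$
$\frac{41910}{-4258} + \frac{H{\left(-10,\left(-1\right) 131 \right)}}{-35464} = \frac{41910}{-4258} + \frac{\frac{1}{-10} \frac{1}{1 - 10}}{-35464} = 41910 \left(- \frac{1}{4258}\right) + - \frac{1}{10 \left(-9\right)} \left(- \frac{1}{35464}\right) = - \frac{20955}{2129} + \left(- \frac{1}{10}\right) \left(- \frac{1}{9}\right) \left(- \frac{1}{35464}\right) = - \frac{20955}{2129} + \frac{1}{90} \left(- \frac{1}{35464}\right) = - \frac{20955}{2129} - \frac{1}{3191760} = - \frac{66883332929}{6795257040}$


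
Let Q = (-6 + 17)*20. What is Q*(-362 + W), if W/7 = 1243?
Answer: 1834580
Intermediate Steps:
Q = 220 (Q = 11*20 = 220)
W = 8701 (W = 7*1243 = 8701)
Q*(-362 + W) = 220*(-362 + 8701) = 220*8339 = 1834580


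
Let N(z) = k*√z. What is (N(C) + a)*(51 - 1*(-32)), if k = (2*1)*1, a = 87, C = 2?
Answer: 7221 + 166*√2 ≈ 7455.8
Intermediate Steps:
k = 2 (k = 2*1 = 2)
N(z) = 2*√z
(N(C) + a)*(51 - 1*(-32)) = (2*√2 + 87)*(51 - 1*(-32)) = (87 + 2*√2)*(51 + 32) = (87 + 2*√2)*83 = 7221 + 166*√2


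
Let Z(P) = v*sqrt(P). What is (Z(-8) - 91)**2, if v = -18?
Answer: 5689 + 6552*I*sqrt(2) ≈ 5689.0 + 9265.9*I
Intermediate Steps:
Z(P) = -18*sqrt(P)
(Z(-8) - 91)**2 = (-36*I*sqrt(2) - 91)**2 = (-91 - 36*I*sqrt(2))**2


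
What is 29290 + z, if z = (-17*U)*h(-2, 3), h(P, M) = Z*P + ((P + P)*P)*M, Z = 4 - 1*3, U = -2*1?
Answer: 30038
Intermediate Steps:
U = -2
Z = 1 (Z = 4 - 3 = 1)
h(P, M) = P + 2*M*P² (h(P, M) = 1*P + ((P + P)*P)*M = P + ((2*P)*P)*M = P + (2*P²)*M = P + 2*M*P²)
z = 748 (z = (-17*(-2))*(-2*(1 + 2*3*(-2))) = 34*(-2*(1 - 12)) = 34*(-2*(-11)) = 34*22 = 748)
29290 + z = 29290 + 748 = 30038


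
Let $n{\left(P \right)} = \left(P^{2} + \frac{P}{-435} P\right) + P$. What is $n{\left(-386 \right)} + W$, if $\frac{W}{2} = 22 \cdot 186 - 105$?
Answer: $\frac{67965044}{435} \approx 1.5624 \cdot 10^{5}$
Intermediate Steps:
$n{\left(P \right)} = P + \frac{434 P^{2}}{435}$ ($n{\left(P \right)} = \left(P^{2} + P \left(- \frac{1}{435}\right) P\right) + P = \left(P^{2} + - \frac{P}{435} P\right) + P = \left(P^{2} - \frac{P^{2}}{435}\right) + P = \frac{434 P^{2}}{435} + P = P + \frac{434 P^{2}}{435}$)
$W = 7974$ ($W = 2 \left(22 \cdot 186 - 105\right) = 2 \left(4092 - 105\right) = 2 \cdot 3987 = 7974$)
$n{\left(-386 \right)} + W = \frac{1}{435} \left(-386\right) \left(435 + 434 \left(-386\right)\right) + 7974 = \frac{1}{435} \left(-386\right) \left(435 - 167524\right) + 7974 = \frac{1}{435} \left(-386\right) \left(-167089\right) + 7974 = \frac{64496354}{435} + 7974 = \frac{67965044}{435}$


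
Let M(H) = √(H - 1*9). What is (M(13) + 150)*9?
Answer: 1368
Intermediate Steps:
M(H) = √(-9 + H) (M(H) = √(H - 9) = √(-9 + H))
(M(13) + 150)*9 = (√(-9 + 13) + 150)*9 = (√4 + 150)*9 = (2 + 150)*9 = 152*9 = 1368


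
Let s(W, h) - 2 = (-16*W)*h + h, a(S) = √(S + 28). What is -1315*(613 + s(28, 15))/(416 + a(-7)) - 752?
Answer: 640270256/34607 - 1601670*√21/34607 ≈ 18289.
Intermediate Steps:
a(S) = √(28 + S)
s(W, h) = 2 + h - 16*W*h (s(W, h) = 2 + ((-16*W)*h + h) = 2 + (-16*W*h + h) = 2 + (h - 16*W*h) = 2 + h - 16*W*h)
-1315*(613 + s(28, 15))/(416 + a(-7)) - 752 = -1315*(613 + (2 + 15 - 16*28*15))/(416 + √(28 - 7)) - 752 = -1315*(613 + (2 + 15 - 6720))/(416 + √21) - 752 = -1315*(613 - 6703)/(416 + √21) - 752 = -(-8008350)/(416 + √21) - 752 = 8008350/(416 + √21) - 752 = -752 + 8008350/(416 + √21)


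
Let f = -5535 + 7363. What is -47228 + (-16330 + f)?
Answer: -61730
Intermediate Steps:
f = 1828
-47228 + (-16330 + f) = -47228 + (-16330 + 1828) = -47228 - 14502 = -61730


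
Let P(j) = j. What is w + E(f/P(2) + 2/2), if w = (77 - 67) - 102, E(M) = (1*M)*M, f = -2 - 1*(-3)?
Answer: -359/4 ≈ -89.750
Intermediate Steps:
f = 1 (f = -2 + 3 = 1)
E(M) = M² (E(M) = M*M = M²)
w = -92 (w = 10 - 102 = -92)
w + E(f/P(2) + 2/2) = -92 + (1/2 + 2/2)² = -92 + (1*(½) + 2*(½))² = -92 + (½ + 1)² = -92 + (3/2)² = -92 + 9/4 = -359/4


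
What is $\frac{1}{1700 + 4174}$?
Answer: $\frac{1}{5874} \approx 0.00017024$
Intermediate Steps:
$\frac{1}{1700 + 4174} = \frac{1}{5874}$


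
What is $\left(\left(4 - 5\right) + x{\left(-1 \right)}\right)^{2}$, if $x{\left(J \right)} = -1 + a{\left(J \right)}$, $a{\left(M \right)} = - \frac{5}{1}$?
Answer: $49$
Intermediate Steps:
$a{\left(M \right)} = -5$ ($a{\left(M \right)} = \left(-5\right) 1 = -5$)
$x{\left(J \right)} = -6$ ($x{\left(J \right)} = -1 - 5 = -6$)
$\left(\left(4 - 5\right) + x{\left(-1 \right)}\right)^{2} = \left(\left(4 - 5\right) - 6\right)^{2} = \left(-1 - 6\right)^{2} = \left(-7\right)^{2} = 49$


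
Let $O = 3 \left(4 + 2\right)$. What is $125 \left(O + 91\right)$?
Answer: $13625$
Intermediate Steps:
$O = 18$ ($O = 3 \cdot 6 = 18$)
$125 \left(O + 91\right) = 125 \left(18 + 91\right) = 125 \cdot 109 = 13625$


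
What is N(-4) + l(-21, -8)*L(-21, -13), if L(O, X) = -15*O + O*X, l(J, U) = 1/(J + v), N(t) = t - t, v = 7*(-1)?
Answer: -21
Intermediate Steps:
v = -7
N(t) = 0
l(J, U) = 1/(-7 + J) (l(J, U) = 1/(J - 7) = 1/(-7 + J))
N(-4) + l(-21, -8)*L(-21, -13) = 0 + (-21*(-15 - 13))/(-7 - 21) = 0 + (-21*(-28))/(-28) = 0 - 1/28*588 = 0 - 21 = -21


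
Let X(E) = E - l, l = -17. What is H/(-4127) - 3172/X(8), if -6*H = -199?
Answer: -78550039/619050 ≈ -126.89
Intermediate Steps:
H = 199/6 (H = -⅙*(-199) = 199/6 ≈ 33.167)
X(E) = 17 + E (X(E) = E - 1*(-17) = E + 17 = 17 + E)
H/(-4127) - 3172/X(8) = (199/6)/(-4127) - 3172/(17 + 8) = (199/6)*(-1/4127) - 3172/25 = -199/24762 - 3172*1/25 = -199/24762 - 3172/25 = -78550039/619050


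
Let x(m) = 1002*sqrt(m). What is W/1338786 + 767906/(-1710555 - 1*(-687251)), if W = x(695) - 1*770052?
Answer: -151338257827/114165422412 + 167*sqrt(695)/223131 ≈ -1.3059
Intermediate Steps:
W = -770052 + 1002*sqrt(695) (W = 1002*sqrt(695) - 1*770052 = 1002*sqrt(695) - 770052 = -770052 + 1002*sqrt(695) ≈ -7.4364e+5)
W/1338786 + 767906/(-1710555 - 1*(-687251)) = (-770052 + 1002*sqrt(695))/1338786 + 767906/(-1710555 - 1*(-687251)) = (-770052 + 1002*sqrt(695))*(1/1338786) + 767906/(-1710555 + 687251) = (-128342/223131 + 167*sqrt(695)/223131) + 767906/(-1023304) = (-128342/223131 + 167*sqrt(695)/223131) + 767906*(-1/1023304) = (-128342/223131 + 167*sqrt(695)/223131) - 383953/511652 = -151338257827/114165422412 + 167*sqrt(695)/223131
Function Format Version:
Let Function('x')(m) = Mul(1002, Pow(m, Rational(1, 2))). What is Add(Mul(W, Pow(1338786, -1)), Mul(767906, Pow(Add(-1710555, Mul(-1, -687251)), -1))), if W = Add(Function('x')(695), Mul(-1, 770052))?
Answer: Add(Rational(-151338257827, 114165422412), Mul(Rational(167, 223131), Pow(695, Rational(1, 2)))) ≈ -1.3059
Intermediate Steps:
W = Add(-770052, Mul(1002, Pow(695, Rational(1, 2)))) (W = Add(Mul(1002, Pow(695, Rational(1, 2))), Mul(-1, 770052)) = Add(Mul(1002, Pow(695, Rational(1, 2))), -770052) = Add(-770052, Mul(1002, Pow(695, Rational(1, 2)))) ≈ -7.4364e+5)
Add(Mul(W, Pow(1338786, -1)), Mul(767906, Pow(Add(-1710555, Mul(-1, -687251)), -1))) = Add(Mul(Add(-770052, Mul(1002, Pow(695, Rational(1, 2)))), Pow(1338786, -1)), Mul(767906, Pow(Add(-1710555, Mul(-1, -687251)), -1))) = Add(Mul(Add(-770052, Mul(1002, Pow(695, Rational(1, 2)))), Rational(1, 1338786)), Mul(767906, Pow(Add(-1710555, 687251), -1))) = Add(Add(Rational(-128342, 223131), Mul(Rational(167, 223131), Pow(695, Rational(1, 2)))), Mul(767906, Pow(-1023304, -1))) = Add(Add(Rational(-128342, 223131), Mul(Rational(167, 223131), Pow(695, Rational(1, 2)))), Mul(767906, Rational(-1, 1023304))) = Add(Add(Rational(-128342, 223131), Mul(Rational(167, 223131), Pow(695, Rational(1, 2)))), Rational(-383953, 511652)) = Add(Rational(-151338257827, 114165422412), Mul(Rational(167, 223131), Pow(695, Rational(1, 2))))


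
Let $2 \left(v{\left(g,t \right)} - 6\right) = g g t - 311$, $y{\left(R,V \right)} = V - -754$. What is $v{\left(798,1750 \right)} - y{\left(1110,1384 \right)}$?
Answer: $\frac{1114402425}{2} \approx 5.572 \cdot 10^{8}$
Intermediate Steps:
$y{\left(R,V \right)} = 754 + V$ ($y{\left(R,V \right)} = V + 754 = 754 + V$)
$v{\left(g,t \right)} = - \frac{299}{2} + \frac{t g^{2}}{2}$ ($v{\left(g,t \right)} = 6 + \frac{g g t - 311}{2} = 6 + \frac{g^{2} t - 311}{2} = 6 + \frac{t g^{2} - 311}{2} = 6 + \frac{-311 + t g^{2}}{2} = 6 + \left(- \frac{311}{2} + \frac{t g^{2}}{2}\right) = - \frac{299}{2} + \frac{t g^{2}}{2}$)
$v{\left(798,1750 \right)} - y{\left(1110,1384 \right)} = \left(- \frac{299}{2} + \frac{1}{2} \cdot 1750 \cdot 798^{2}\right) - \left(754 + 1384\right) = \left(- \frac{299}{2} + \frac{1}{2} \cdot 1750 \cdot 636804\right) - 2138 = \left(- \frac{299}{2} + 557203500\right) - 2138 = \frac{1114406701}{2} - 2138 = \frac{1114402425}{2}$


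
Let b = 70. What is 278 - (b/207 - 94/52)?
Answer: 1504105/5382 ≈ 279.47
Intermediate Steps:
278 - (b/207 - 94/52) = 278 - (70/207 - 94/52) = 278 - (70*(1/207) - 94*1/52) = 278 - (70/207 - 47/26) = 278 - 1*(-7909/5382) = 278 + 7909/5382 = 1504105/5382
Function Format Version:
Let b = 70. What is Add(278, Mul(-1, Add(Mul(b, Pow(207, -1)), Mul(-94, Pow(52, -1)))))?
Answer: Rational(1504105, 5382) ≈ 279.47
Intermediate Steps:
Add(278, Mul(-1, Add(Mul(b, Pow(207, -1)), Mul(-94, Pow(52, -1))))) = Add(278, Mul(-1, Add(Mul(70, Pow(207, -1)), Mul(-94, Pow(52, -1))))) = Add(278, Mul(-1, Add(Mul(70, Rational(1, 207)), Mul(-94, Rational(1, 52))))) = Add(278, Mul(-1, Add(Rational(70, 207), Rational(-47, 26)))) = Add(278, Mul(-1, Rational(-7909, 5382))) = Add(278, Rational(7909, 5382)) = Rational(1504105, 5382)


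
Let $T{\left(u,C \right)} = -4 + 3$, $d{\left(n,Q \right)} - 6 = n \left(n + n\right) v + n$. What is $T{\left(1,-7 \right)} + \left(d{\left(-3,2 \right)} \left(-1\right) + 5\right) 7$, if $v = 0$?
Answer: $13$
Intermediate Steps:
$d{\left(n,Q \right)} = 6 + n$ ($d{\left(n,Q \right)} = 6 + \left(n \left(n + n\right) 0 + n\right) = 6 + \left(n 2 n 0 + n\right) = 6 + \left(2 n^{2} \cdot 0 + n\right) = 6 + \left(0 + n\right) = 6 + n$)
$T{\left(u,C \right)} = -1$
$T{\left(1,-7 \right)} + \left(d{\left(-3,2 \right)} \left(-1\right) + 5\right) 7 = -1 + \left(\left(6 - 3\right) \left(-1\right) + 5\right) 7 = -1 + \left(3 \left(-1\right) + 5\right) 7 = -1 + \left(-3 + 5\right) 7 = -1 + 2 \cdot 7 = -1 + 14 = 13$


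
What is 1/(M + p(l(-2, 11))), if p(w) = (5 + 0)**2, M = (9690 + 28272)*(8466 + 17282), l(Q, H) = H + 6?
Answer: 1/977445601 ≈ 1.0231e-9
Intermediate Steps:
l(Q, H) = 6 + H
M = 977445576 (M = 37962*25748 = 977445576)
p(w) = 25 (p(w) = 5**2 = 25)
1/(M + p(l(-2, 11))) = 1/(977445576 + 25) = 1/977445601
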